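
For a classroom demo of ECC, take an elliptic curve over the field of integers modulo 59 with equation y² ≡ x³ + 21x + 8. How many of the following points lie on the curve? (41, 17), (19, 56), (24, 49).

(41, 17): 17² ≡ 53, rhs ≡ 52 → off.
(19, 56): 56² ≡ 9, rhs ≡ 9 → on.
(24, 49): 49² ≡ 41, rhs ≡ 58 → off.

1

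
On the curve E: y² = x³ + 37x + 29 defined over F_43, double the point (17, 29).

(22, 28)

tangent at (17, 29): λ = (3·17² + 37)/(2·29) ≡ 1/15. 15⁻¹ ≡ 23 (mod 43), so λ ≡ 1·23 ≡ 23.
  x = λ² - 17 - 17 = 529 - 34 ≡ 22; y = λ·(17 - 22) - 29 ≡ 28. → (22, 28)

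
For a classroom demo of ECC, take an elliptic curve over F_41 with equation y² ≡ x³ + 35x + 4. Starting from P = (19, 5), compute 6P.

Repeated addition: build up to 6P.
2P: tangent at (19, 5): λ = (3·19² + 35)/(2·5) ≡ 11/10. 10⁻¹ ≡ 37 (mod 41) since 10·37 = 370 ≡ 1, so λ ≡ 11·37 ≡ 38.
  x = λ² - 19 - 19 = 1444 - 38 ≡ 12; y = λ·(19 - 12) - 5 ≡ 15. → (12, 15)
3P: (12, 15) + (19, 5). λ = (5 - 15)/(19 - 12) ≡ 31/7 mod 41. 7⁻¹ ≡ 6 (mod 41), so λ ≡ 22.
  x = λ² - 12 - 19 = 484 - 31 ≡ 2; y = λ·(12 - 2) - 15 ≡ 0. → (2, 0)
4P: (2, 0) + (19, 5). λ = (5 - 0)/(19 - 2) ≡ 5/17 mod 41. 17⁻¹ ≡ 29 (mod 41), so λ ≡ 22.
  x = λ² - 2 - 19 = 484 - 21 ≡ 12; y = λ·(2 - 12) - 0 ≡ 26. → (12, 26)
5P: (12, 26) + (19, 5). λ = (5 - 26)/(19 - 12) ≡ 20/7 mod 41. 7⁻¹ ≡ 6 (mod 41) since 7·6 = 42 ≡ 1, so λ ≡ 38.
  x = λ² - 12 - 19 = 1444 - 31 ≡ 19; y = λ·(12 - 19) - 26 ≡ 36. → (19, 36)
6P: (19, 36) + (19, 5): same x and y₁ ≡ -y₂, so the sum is ∞.

O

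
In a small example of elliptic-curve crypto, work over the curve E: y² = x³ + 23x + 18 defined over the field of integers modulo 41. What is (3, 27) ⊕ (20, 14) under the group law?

(0, 31)

(3, 27) + (20, 14). λ = (14 - 27)/(20 - 3) ≡ 28/17 mod 41. 17⁻¹ ≡ 29 (mod 41), so λ ≡ 33.
  x = λ² - 3 - 20 = 1089 - 23 ≡ 0; y = λ·(3 - 0) - 27 ≡ 31. → (0, 31)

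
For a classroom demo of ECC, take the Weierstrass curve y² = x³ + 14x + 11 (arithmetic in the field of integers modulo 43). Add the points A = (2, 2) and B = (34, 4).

(2, 2) + (34, 4). λ = (4 - 2)/(34 - 2) ≡ 2/32 mod 43. 32⁻¹ ≡ 39 (mod 43), so λ ≡ 35.
  x = λ² - 2 - 34 = 1225 - 36 ≡ 28; y = λ·(2 - 28) - 2 ≡ 34. → (28, 34)

(28, 34)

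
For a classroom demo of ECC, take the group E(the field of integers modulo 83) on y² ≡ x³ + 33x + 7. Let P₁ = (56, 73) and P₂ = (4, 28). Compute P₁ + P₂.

(56, 73) + (4, 28). λ = (28 - 73)/(4 - 56) ≡ 38/31 mod 83. 31⁻¹ ≡ 75 (mod 83), so λ ≡ 28.
  x = λ² - 56 - 4 = 784 - 60 ≡ 60; y = λ·(56 - 60) - 73 ≡ 64. → (60, 64)

(60, 64)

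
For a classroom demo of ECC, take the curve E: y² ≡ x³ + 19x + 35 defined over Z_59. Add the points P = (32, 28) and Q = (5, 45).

(32, 28) + (5, 45). λ = (45 - 28)/(5 - 32) ≡ 17/32 mod 59. 32⁻¹ ≡ 24 (mod 59) since 32·24 = 768 ≡ 1, so λ ≡ 54.
  x = λ² - 32 - 5 = 2916 - 37 ≡ 47; y = λ·(32 - 47) - 28 ≡ 47. → (47, 47)

(47, 47)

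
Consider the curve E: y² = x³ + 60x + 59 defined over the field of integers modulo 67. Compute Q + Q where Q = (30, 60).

tangent at (30, 60): λ = (3·30² + 60)/(2·60) ≡ 13/53. 53⁻¹ ≡ 43 (mod 67), so λ ≡ 13·43 ≡ 23.
  x = λ² - 30 - 30 = 529 - 60 ≡ 0; y = λ·(30 - 0) - 60 ≡ 27. → (0, 27)

(0, 27)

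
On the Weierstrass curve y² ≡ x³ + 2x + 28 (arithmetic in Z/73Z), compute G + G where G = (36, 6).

tangent at (36, 6): λ = (3·36² + 2)/(2·6) ≡ 21/12. 12⁻¹ ≡ 67 (mod 73), so λ ≡ 21·67 ≡ 20.
  x = λ² - 36 - 36 = 400 - 72 ≡ 36; y = λ·(36 - 36) - 6 ≡ 67. → (36, 67)

(36, 67)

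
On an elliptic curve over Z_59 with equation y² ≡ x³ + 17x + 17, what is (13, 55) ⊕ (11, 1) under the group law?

(56, 23)

(13, 55) + (11, 1). λ = (1 - 55)/(11 - 13) ≡ 5/57 mod 59. 57⁻¹ ≡ 29 (mod 59), so λ ≡ 27.
  x = λ² - 13 - 11 = 729 - 24 ≡ 56; y = λ·(13 - 56) - 55 ≡ 23. → (56, 23)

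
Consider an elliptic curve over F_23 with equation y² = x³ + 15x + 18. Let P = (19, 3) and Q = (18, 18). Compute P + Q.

(4, 2)

(19, 3) + (18, 18). λ = (18 - 3)/(18 - 19) ≡ 15/22 mod 23. 22⁻¹ ≡ 22 (mod 23), so λ ≡ 8.
  x = λ² - 19 - 18 = 64 - 37 ≡ 4; y = λ·(19 - 4) - 3 ≡ 2. → (4, 2)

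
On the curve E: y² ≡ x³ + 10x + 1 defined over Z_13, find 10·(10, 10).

Write P = (10, 10).
Repeated addition: build up to 10P.
2P: tangent at (10, 10): λ = (3·10² + 10)/(2·10) ≡ 11/7. 7⁻¹ ≡ 2 (mod 13), so λ ≡ 11·2 ≡ 9.
  x = λ² - 10 - 10 = 81 - 20 ≡ 9; y = λ·(10 - 9) - 10 ≡ 12. → (9, 12)
3P: (9, 12) + (10, 10). λ = (10 - 12)/(10 - 9) ≡ 11/1 mod 13. 1⁻¹ ≡ 1 (mod 13) since 1·1 = 1 ≡ 1, so λ ≡ 11.
  x = λ² - 9 - 10 = 121 - 19 ≡ 11; y = λ·(9 - 11) - 12 ≡ 5. → (11, 5)
4P: (11, 5) + (10, 10). λ = (10 - 5)/(10 - 11) ≡ 5/12 mod 13. 12⁻¹ ≡ 12 (mod 13) since 12·12 = 144 ≡ 1, so λ ≡ 8.
  x = λ² - 11 - 10 = 64 - 21 ≡ 4; y = λ·(11 - 4) - 5 ≡ 12. → (4, 12)
5P: (4, 12) + (10, 10). λ = (10 - 12)/(10 - 4) ≡ 11/6 mod 13. 6⁻¹ ≡ 11 (mod 13), so λ ≡ 4.
  x = λ² - 4 - 10 = 16 - 14 ≡ 2; y = λ·(4 - 2) - 12 ≡ 9. → (2, 9)
6P: (2, 9) + (10, 10). λ = (10 - 9)/(10 - 2) ≡ 1/8 mod 13. 8⁻¹ ≡ 5 (mod 13) since 8·5 = 40 ≡ 1, so λ ≡ 5.
  x = λ² - 2 - 10 = 25 - 12 ≡ 0; y = λ·(2 - 0) - 9 ≡ 1. → (0, 1)
7P: (0, 1) + (10, 10). λ = (10 - 1)/(10 - 0) ≡ 9/10 mod 13. 10⁻¹ ≡ 4 (mod 13), so λ ≡ 10.
  x = λ² - 0 - 10 = 100 - 10 ≡ 12; y = λ·(0 - 12) - 1 ≡ 9. → (12, 9)
8P: (12, 9) + (10, 10). λ = (10 - 9)/(10 - 12) ≡ 1/11 mod 13. 11⁻¹ ≡ 6 (mod 13) since 11·6 = 66 ≡ 1, so λ ≡ 6.
  x = λ² - 12 - 10 = 36 - 22 ≡ 1; y = λ·(12 - 1) - 9 ≡ 5. → (1, 5)
9P: (1, 5) + (10, 10). λ = (10 - 5)/(10 - 1) ≡ 5/9 mod 13. 9⁻¹ ≡ 3 (mod 13) since 9·3 = 27 ≡ 1, so λ ≡ 2.
  x = λ² - 1 - 10 = 4 - 11 ≡ 6; y = λ·(1 - 6) - 5 ≡ 11. → (6, 11)
10P: (6, 11) + (10, 10). λ = (10 - 11)/(10 - 6) ≡ 12/4 mod 13. 4⁻¹ ≡ 10 (mod 13), so λ ≡ 3.
  x = λ² - 6 - 10 = 9 - 16 ≡ 6; y = λ·(6 - 6) - 11 ≡ 2. → (6, 2)

(6, 2)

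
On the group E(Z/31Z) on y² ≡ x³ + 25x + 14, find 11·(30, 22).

Write P = (30, 22).
Double-and-add on 11 = (1011)₂. Start with P = (30, 22) for the leading 1-bit.
double: tangent at (30, 22): λ = (3·30² + 25)/(2·22) ≡ 28/13. 13⁻¹ ≡ 12 (mod 31), so λ ≡ 28·12 ≡ 26.
  x = λ² - 30 - 30 = 676 - 60 ≡ 27; y = λ·(30 - 27) - 22 ≡ 25. → (27, 25)
double: tangent at (27, 25): λ = (3·27² + 25)/(2·25) ≡ 11/19. 19⁻¹ ≡ 18 (mod 31), so λ ≡ 11·18 ≡ 12.
  x = λ² - 27 - 27 = 144 - 54 ≡ 28; y = λ·(27 - 28) - 25 ≡ 25. → (28, 25)
add P: (28, 25) + (30, 22). λ = (22 - 25)/(30 - 28) ≡ 28/2 mod 31. 2⁻¹ ≡ 16 (mod 31), so λ ≡ 14.
  x = λ² - 28 - 30 = 196 - 58 ≡ 14; y = λ·(28 - 14) - 25 ≡ 16. → (14, 16)
double: tangent at (14, 16): λ = (3·14² + 25)/(2·16) ≡ 24/1. 1⁻¹ ≡ 1 (mod 31) since 1·1 = 1 ≡ 1, so λ ≡ 24·1 ≡ 24.
  x = λ² - 14 - 14 = 576 - 28 ≡ 21; y = λ·(14 - 21) - 16 ≡ 2. → (21, 2)
add P: (21, 2) + (30, 22). λ = (22 - 2)/(30 - 21) ≡ 20/9 mod 31. 9⁻¹ ≡ 7 (mod 31), so λ ≡ 16.
  x = λ² - 21 - 30 = 256 - 51 ≡ 19; y = λ·(21 - 19) - 2 ≡ 30. → (19, 30)

(19, 30)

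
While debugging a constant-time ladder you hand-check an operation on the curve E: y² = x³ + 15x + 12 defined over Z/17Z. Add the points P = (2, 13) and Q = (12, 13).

(2, 13) + (12, 13). λ = (13 - 13)/(12 - 2) ≡ 0/10 mod 17. 10⁻¹ ≡ 12 (mod 17), so λ ≡ 0.
  x = λ² - 2 - 12 = 0 - 14 ≡ 3; y = λ·(2 - 3) - 13 ≡ 4. → (3, 4)

(3, 4)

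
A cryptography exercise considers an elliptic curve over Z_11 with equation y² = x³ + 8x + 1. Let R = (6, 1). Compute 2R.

tangent at (6, 1): λ = (3·6² + 8)/(2·1) ≡ 6/2. 2⁻¹ ≡ 6 (mod 11), so λ ≡ 6·6 ≡ 3.
  x = λ² - 6 - 6 = 9 - 12 ≡ 8; y = λ·(6 - 8) - 1 ≡ 4. → (8, 4)

(8, 4)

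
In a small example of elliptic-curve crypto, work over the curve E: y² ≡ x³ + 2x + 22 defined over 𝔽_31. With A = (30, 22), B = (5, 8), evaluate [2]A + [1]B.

First 2A:
Repeated addition: build up to 2A.
2A: tangent at (30, 22): λ = (3·30² + 2)/(2·22) ≡ 5/13. 13⁻¹ ≡ 12 (mod 31), so λ ≡ 5·12 ≡ 29.
  x = λ² - 30 - 30 = 841 - 60 ≡ 6; y = λ·(30 - 6) - 22 ≡ 23. → (6, 23)
2A = (6, 23).
Finally 2A + B:
(6, 23) + (5, 8). λ = (8 - 23)/(5 - 6) ≡ 16/30 mod 31. 30⁻¹ ≡ 30 (mod 31), so λ ≡ 15.
  x = λ² - 6 - 5 = 225 - 11 ≡ 28; y = λ·(6 - 28) - 23 ≡ 19. → (28, 19)

(28, 19)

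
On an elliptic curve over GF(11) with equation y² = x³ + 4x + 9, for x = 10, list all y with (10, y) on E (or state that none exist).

2, 9

x³ + 4x + 9 = 1049 ≡ 4 (mod 11).
Square roots of 4 mod 11: 2 and 9 (since 2² = 4 ≡ 4).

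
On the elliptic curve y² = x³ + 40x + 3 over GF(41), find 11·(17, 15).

(27, 15)

Write G = (17, 15).
Repeated addition: build up to 11G.
2G: tangent at (17, 15): λ = (3·17² + 40)/(2·15) ≡ 5/30. 30⁻¹ ≡ 26 (mod 41), so λ ≡ 5·26 ≡ 7.
  x = λ² - 17 - 17 = 49 - 34 ≡ 15; y = λ·(17 - 15) - 15 ≡ 40. → (15, 40)
3G: (15, 40) + (17, 15). λ = (15 - 40)/(17 - 15) ≡ 16/2 mod 41. 2⁻¹ ≡ 21 (mod 41), so λ ≡ 8.
  x = λ² - 15 - 17 = 64 - 32 ≡ 32; y = λ·(15 - 32) - 40 ≡ 29. → (32, 29)
4G: (32, 29) + (17, 15). λ = (15 - 29)/(17 - 32) ≡ 27/26 mod 41. 26⁻¹ ≡ 30 (mod 41), so λ ≡ 31.
  x = λ² - 32 - 17 = 961 - 49 ≡ 10; y = λ·(32 - 10) - 29 ≡ 38. → (10, 38)
5G: (10, 38) + (17, 15). λ = (15 - 38)/(17 - 10) ≡ 18/7 mod 41. 7⁻¹ ≡ 6 (mod 41) since 7·6 = 42 ≡ 1, so λ ≡ 26.
  x = λ² - 10 - 17 = 676 - 27 ≡ 34; y = λ·(10 - 34) - 38 ≡ 35. → (34, 35)
6G: (34, 35) + (17, 15). λ = (15 - 35)/(17 - 34) ≡ 21/24 mod 41. 24⁻¹ ≡ 12 (mod 41) since 24·12 = 288 ≡ 1, so λ ≡ 6.
  x = λ² - 34 - 17 = 36 - 51 ≡ 26; y = λ·(34 - 26) - 35 ≡ 13. → (26, 13)
7G: (26, 13) + (17, 15). λ = (15 - 13)/(17 - 26) ≡ 2/32 mod 41. 32⁻¹ ≡ 9 (mod 41), so λ ≡ 18.
  x = λ² - 26 - 17 = 324 - 43 ≡ 35; y = λ·(26 - 35) - 13 ≡ 30. → (35, 30)
8G: (35, 30) + (17, 15). λ = (15 - 30)/(17 - 35) ≡ 26/23 mod 41. 23⁻¹ ≡ 25 (mod 41), so λ ≡ 35.
  x = λ² - 35 - 17 = 1225 - 52 ≡ 25; y = λ·(35 - 25) - 30 ≡ 33. → (25, 33)
9G: (25, 33) + (17, 15). λ = (15 - 33)/(17 - 25) ≡ 23/33 mod 41. 33⁻¹ ≡ 5 (mod 41), so λ ≡ 33.
  x = λ² - 25 - 17 = 1089 - 42 ≡ 22; y = λ·(25 - 22) - 33 ≡ 25. → (22, 25)
10G: (22, 25) + (17, 15). λ = (15 - 25)/(17 - 22) ≡ 31/36 mod 41. 36⁻¹ ≡ 8 (mod 41) since 36·8 = 288 ≡ 1, so λ ≡ 2.
  x = λ² - 22 - 17 = 4 - 39 ≡ 6; y = λ·(22 - 6) - 25 ≡ 7. → (6, 7)
11G: (6, 7) + (17, 15). λ = (15 - 7)/(17 - 6) ≡ 8/11 mod 41. 11⁻¹ ≡ 15 (mod 41), so λ ≡ 38.
  x = λ² - 6 - 17 = 1444 - 23 ≡ 27; y = λ·(6 - 27) - 7 ≡ 15. → (27, 15)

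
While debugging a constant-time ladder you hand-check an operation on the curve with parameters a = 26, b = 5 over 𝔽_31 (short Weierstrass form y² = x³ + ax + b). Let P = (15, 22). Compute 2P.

(29, 10)

tangent at (15, 22): λ = (3·15² + 26)/(2·22) ≡ 19/13. 13⁻¹ ≡ 12 (mod 31) since 13·12 = 156 ≡ 1, so λ ≡ 19·12 ≡ 11.
  x = λ² - 15 - 15 = 121 - 30 ≡ 29; y = λ·(15 - 29) - 22 ≡ 10. → (29, 10)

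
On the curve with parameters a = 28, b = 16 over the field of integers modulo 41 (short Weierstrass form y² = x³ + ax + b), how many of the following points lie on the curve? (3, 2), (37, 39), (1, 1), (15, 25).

2

(3, 2): 2² ≡ 4, rhs ≡ 4 → on.
(37, 39): 39² ≡ 4, rhs ≡ 4 → on.
(1, 1): 1² ≡ 1, rhs ≡ 4 → off.
(15, 25): 25² ≡ 10, rhs ≡ 39 → off.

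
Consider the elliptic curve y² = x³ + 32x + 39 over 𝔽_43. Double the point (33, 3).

(24, 22)

tangent at (33, 3): λ = (3·33² + 32)/(2·3) ≡ 31/6. 6⁻¹ ≡ 36 (mod 43), so λ ≡ 31·36 ≡ 41.
  x = λ² - 33 - 33 = 1681 - 66 ≡ 24; y = λ·(33 - 24) - 3 ≡ 22. → (24, 22)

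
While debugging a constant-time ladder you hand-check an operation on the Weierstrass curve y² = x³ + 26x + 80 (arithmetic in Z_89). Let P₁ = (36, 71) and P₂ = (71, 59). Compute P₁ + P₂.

(36, 71) + (71, 59). λ = (59 - 71)/(71 - 36) ≡ 77/35 mod 89. 35⁻¹ ≡ 28 (mod 89), so λ ≡ 20.
  x = λ² - 36 - 71 = 400 - 107 ≡ 26; y = λ·(36 - 26) - 71 ≡ 40. → (26, 40)

(26, 40)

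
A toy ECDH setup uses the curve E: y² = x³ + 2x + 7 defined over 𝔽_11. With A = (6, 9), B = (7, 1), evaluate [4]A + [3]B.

(6, 2)

First 4A:
Repeated addition: build up to 4A.
2A: tangent at (6, 9): λ = (3·6² + 2)/(2·9) ≡ 0/7. 7⁻¹ ≡ 8 (mod 11) since 7·8 = 56 ≡ 1, so λ ≡ 0·8 ≡ 0.
  x = λ² - 6 - 6 = 0 - 12 ≡ 10; y = λ·(6 - 10) - 9 ≡ 2. → (10, 2)
3A: (10, 2) + (6, 9). λ = (9 - 2)/(6 - 10) ≡ 7/7 mod 11. 7⁻¹ ≡ 8 (mod 11), so λ ≡ 1.
  x = λ² - 10 - 6 = 1 - 16 ≡ 7; y = λ·(10 - 7) - 2 ≡ 1. → (7, 1)
4A: (7, 1) + (6, 9). λ = (9 - 1)/(6 - 7) ≡ 8/10 mod 11. 10⁻¹ ≡ 10 (mod 11), so λ ≡ 3.
  x = λ² - 7 - 6 = 9 - 13 ≡ 7; y = λ·(7 - 7) - 1 ≡ 10. → (7, 10)
4A = (7, 10).
Next 3B:
Repeated addition: build up to 3B.
2B: tangent at (7, 1): λ = (3·7² + 2)/(2·1) ≡ 6/2. 2⁻¹ ≡ 6 (mod 11), so λ ≡ 6·6 ≡ 3.
  x = λ² - 7 - 7 = 9 - 14 ≡ 6; y = λ·(7 - 6) - 1 ≡ 2. → (6, 2)
3B: (6, 2) + (7, 1). λ = (1 - 2)/(7 - 6) ≡ 10/1 mod 11. 1⁻¹ ≡ 1 (mod 11), so λ ≡ 10.
  x = λ² - 6 - 7 = 100 - 13 ≡ 10; y = λ·(6 - 10) - 2 ≡ 2. → (10, 2)
3B = (10, 2).
Finally 4A + 3B:
(7, 10) + (10, 2). λ = (2 - 10)/(10 - 7) ≡ 3/3 mod 11. 3⁻¹ ≡ 4 (mod 11), so λ ≡ 1.
  x = λ² - 7 - 10 = 1 - 17 ≡ 6; y = λ·(7 - 6) - 10 ≡ 2. → (6, 2)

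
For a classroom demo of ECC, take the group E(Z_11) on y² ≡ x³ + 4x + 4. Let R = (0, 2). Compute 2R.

tangent at (0, 2): λ = (3·0² + 4)/(2·2) ≡ 4/4. 4⁻¹ ≡ 3 (mod 11), so λ ≡ 4·3 ≡ 1.
  x = λ² - 0 - 0 = 1 - 0 ≡ 1; y = λ·(0 - 1) - 2 ≡ 8. → (1, 8)

(1, 8)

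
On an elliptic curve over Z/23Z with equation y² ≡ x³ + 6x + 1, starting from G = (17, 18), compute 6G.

(7, 15)

Repeated addition: build up to 6G.
2G: tangent at (17, 18): λ = (3·17² + 6)/(2·18) ≡ 22/13. 13⁻¹ ≡ 16 (mod 23) since 13·16 = 208 ≡ 1, so λ ≡ 22·16 ≡ 7.
  x = λ² - 17 - 17 = 49 - 34 ≡ 15; y = λ·(17 - 15) - 18 ≡ 19. → (15, 19)
3G: (15, 19) + (17, 18). λ = (18 - 19)/(17 - 15) ≡ 22/2 mod 23. 2⁻¹ ≡ 12 (mod 23), so λ ≡ 11.
  x = λ² - 15 - 17 = 121 - 32 ≡ 20; y = λ·(15 - 20) - 19 ≡ 18. → (20, 18)
4G: (20, 18) + (17, 18). λ = (18 - 18)/(17 - 20) ≡ 0/20 mod 23. 20⁻¹ ≡ 15 (mod 23) since 20·15 = 300 ≡ 1, so λ ≡ 0.
  x = λ² - 20 - 17 = 0 - 37 ≡ 9; y = λ·(20 - 9) - 18 ≡ 5. → (9, 5)
5G: (9, 5) + (17, 18). λ = (18 - 5)/(17 - 9) ≡ 13/8 mod 23. 8⁻¹ ≡ 3 (mod 23), so λ ≡ 16.
  x = λ² - 9 - 17 = 256 - 26 ≡ 0; y = λ·(9 - 0) - 5 ≡ 1. → (0, 1)
6G: (0, 1) + (17, 18). λ = (18 - 1)/(17 - 0) ≡ 17/17 mod 23. 17⁻¹ ≡ 19 (mod 23), so λ ≡ 1.
  x = λ² - 0 - 17 = 1 - 17 ≡ 7; y = λ·(0 - 7) - 1 ≡ 15. → (7, 15)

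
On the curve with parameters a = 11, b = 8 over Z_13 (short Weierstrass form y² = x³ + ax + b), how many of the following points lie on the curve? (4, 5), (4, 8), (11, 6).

(4, 5): 5² ≡ 12, rhs ≡ 12 → on.
(4, 8): 8² ≡ 12, rhs ≡ 12 → on.
(11, 6): 6² ≡ 10, rhs ≡ 4 → off.

2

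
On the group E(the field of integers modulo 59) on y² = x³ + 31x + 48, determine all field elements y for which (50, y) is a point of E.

none

x³ + 31x + 48 = 126598 ≡ 43 (mod 59).
43 is a non-residue mod 59; no y exists.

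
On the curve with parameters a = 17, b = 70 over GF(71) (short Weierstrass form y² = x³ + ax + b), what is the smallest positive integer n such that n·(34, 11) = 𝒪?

2P: tangent at (34, 11): λ = (3·34² + 17)/(2·11) ≡ 6/22. 22⁻¹ ≡ 42 (mod 71) since 22·42 = 924 ≡ 1, so λ ≡ 6·42 ≡ 39.
  x = λ² - 34 - 34 = 1521 - 68 ≡ 33; y = λ·(34 - 33) - 11 ≡ 28. → (33, 28)
3P: (33, 28) + (34, 11). λ = (11 - 28)/(34 - 33) ≡ 54/1 mod 71. 1⁻¹ ≡ 1 (mod 71), so λ ≡ 54.
  x = λ² - 33 - 34 = 2916 - 67 ≡ 9; y = λ·(33 - 9) - 28 ≡ 61. → (9, 61)
4P: (9, 61) + (34, 11). λ = (11 - 61)/(34 - 9) ≡ 21/25 mod 71. 25⁻¹ ≡ 54 (mod 71) since 25·54 = 1350 ≡ 1, so λ ≡ 69.
  x = λ² - 9 - 34 = 4761 - 43 ≡ 32; y = λ·(9 - 32) - 61 ≡ 56. → (32, 56)
5P: (32, 56) + (34, 11). λ = (11 - 56)/(34 - 32) ≡ 26/2 mod 71. 2⁻¹ ≡ 36 (mod 71) since 2·36 = 72 ≡ 1, so λ ≡ 13.
  x = λ² - 32 - 34 = 169 - 66 ≡ 32; y = λ·(32 - 32) - 56 ≡ 15. → (32, 15)
6P: (32, 15) + (34, 11). λ = (11 - 15)/(34 - 32) ≡ 67/2 mod 71. 2⁻¹ ≡ 36 (mod 71), so λ ≡ 69.
  x = λ² - 32 - 34 = 4761 - 66 ≡ 9; y = λ·(32 - 9) - 15 ≡ 10. → (9, 10)
7P: (9, 10) + (34, 11). λ = (11 - 10)/(34 - 9) ≡ 1/25 mod 71. 25⁻¹ ≡ 54 (mod 71) since 25·54 = 1350 ≡ 1, so λ ≡ 54.
  x = λ² - 9 - 34 = 2916 - 43 ≡ 33; y = λ·(9 - 33) - 10 ≡ 43. → (33, 43)
8P: (33, 43) + (34, 11). λ = (11 - 43)/(34 - 33) ≡ 39/1 mod 71. 1⁻¹ ≡ 1 (mod 71) since 1·1 = 1 ≡ 1, so λ ≡ 39.
  x = λ² - 33 - 34 = 1521 - 67 ≡ 34; y = λ·(33 - 34) - 43 ≡ 60. → (34, 60)
9P: (34, 60) + (34, 11): same x and y₁ ≡ -y₂, so the sum is 𝒪.
9P = 𝒪, so the order is 9.

9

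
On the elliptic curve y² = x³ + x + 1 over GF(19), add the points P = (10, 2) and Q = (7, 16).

(10, 2) + (7, 16). λ = (16 - 2)/(7 - 10) ≡ 14/16 mod 19. 16⁻¹ ≡ 6 (mod 19), so λ ≡ 8.
  x = λ² - 10 - 7 = 64 - 17 ≡ 9; y = λ·(10 - 9) - 2 ≡ 6. → (9, 6)

(9, 6)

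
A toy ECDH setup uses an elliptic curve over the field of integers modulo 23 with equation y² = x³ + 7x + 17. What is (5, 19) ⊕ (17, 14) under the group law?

(5, 19) + (17, 14). λ = (14 - 19)/(17 - 5) ≡ 18/12 mod 23. 12⁻¹ ≡ 2 (mod 23), so λ ≡ 13.
  x = λ² - 5 - 17 = 169 - 22 ≡ 9; y = λ·(5 - 9) - 19 ≡ 21. → (9, 21)

(9, 21)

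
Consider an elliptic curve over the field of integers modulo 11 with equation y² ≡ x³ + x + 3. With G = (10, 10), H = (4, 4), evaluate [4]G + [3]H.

(6, 7)

First 4G:
Repeated addition: build up to 4G.
2G: tangent at (10, 10): λ = (3·10² + 1)/(2·10) ≡ 4/9. 9⁻¹ ≡ 5 (mod 11), so λ ≡ 4·5 ≡ 9.
  x = λ² - 10 - 10 = 81 - 20 ≡ 6; y = λ·(10 - 6) - 10 ≡ 4. → (6, 4)
3G: (6, 4) + (10, 10). λ = (10 - 4)/(10 - 6) ≡ 6/4 mod 11. 4⁻¹ ≡ 3 (mod 11), so λ ≡ 7.
  x = λ² - 6 - 10 = 49 - 16 ≡ 0; y = λ·(6 - 0) - 4 ≡ 5. → (0, 5)
4G: (0, 5) + (10, 10). λ = (10 - 5)/(10 - 0) ≡ 5/10 mod 11. 10⁻¹ ≡ 10 (mod 11) since 10·10 = 100 ≡ 1, so λ ≡ 6.
  x = λ² - 0 - 10 = 36 - 10 ≡ 4; y = λ·(0 - 4) - 5 ≡ 4. → (4, 4)
4G = (4, 4).
Next 3H:
Repeated addition: build up to 3H.
2H: tangent at (4, 4): λ = (3·4² + 1)/(2·4) ≡ 5/8. 8⁻¹ ≡ 7 (mod 11) since 8·7 = 56 ≡ 1, so λ ≡ 5·7 ≡ 2.
  x = λ² - 4 - 4 = 4 - 8 ≡ 7; y = λ·(4 - 7) - 4 ≡ 1. → (7, 1)
3H: (7, 1) + (4, 4). λ = (4 - 1)/(4 - 7) ≡ 3/8 mod 11. 8⁻¹ ≡ 7 (mod 11), so λ ≡ 10.
  x = λ² - 7 - 4 = 100 - 11 ≡ 1; y = λ·(7 - 1) - 1 ≡ 4. → (1, 4)
3H = (1, 4).
Finally 4G + 3H:
(4, 4) + (1, 4). λ = (4 - 4)/(1 - 4) ≡ 0/8 mod 11. 8⁻¹ ≡ 7 (mod 11), so λ ≡ 0.
  x = λ² - 4 - 1 = 0 - 5 ≡ 6; y = λ·(4 - 6) - 4 ≡ 7. → (6, 7)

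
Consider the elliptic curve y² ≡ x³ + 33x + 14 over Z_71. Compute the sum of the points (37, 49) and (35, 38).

(37, 49) + (35, 38). λ = (38 - 49)/(35 - 37) ≡ 60/69 mod 71. 69⁻¹ ≡ 35 (mod 71) since 69·35 = 2415 ≡ 1, so λ ≡ 41.
  x = λ² - 37 - 35 = 1681 - 72 ≡ 47; y = λ·(37 - 47) - 49 ≡ 38. → (47, 38)

(47, 38)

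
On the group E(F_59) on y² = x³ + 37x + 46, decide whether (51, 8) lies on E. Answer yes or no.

y² = 8² ≡ 5; x³ + 37x + 46 = 134584 ≡ 5 (mod 59). 5 = 5.

yes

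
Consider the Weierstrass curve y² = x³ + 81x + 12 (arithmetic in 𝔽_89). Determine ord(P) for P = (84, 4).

6

2P: tangent at (84, 4): λ = (3·84² + 81)/(2·4) ≡ 67/8. 8⁻¹ ≡ 78 (mod 89) since 8·78 = 624 ≡ 1, so λ ≡ 67·78 ≡ 64.
  x = λ² - 84 - 84 = 4096 - 168 ≡ 12; y = λ·(84 - 12) - 4 ≡ 65. → (12, 65)
3P: (12, 65) + (84, 4). λ = (4 - 65)/(84 - 12) ≡ 28/72 mod 89. 72⁻¹ ≡ 68 (mod 89) since 72·68 = 4896 ≡ 1, so λ ≡ 35.
  x = λ² - 12 - 84 = 1225 - 96 ≡ 61; y = λ·(12 - 61) - 65 ≡ 0. → (61, 0)
4P: (61, 0) + (84, 4). λ = (4 - 0)/(84 - 61) ≡ 4/23 mod 89. 23⁻¹ ≡ 31 (mod 89), so λ ≡ 35.
  x = λ² - 61 - 84 = 1225 - 145 ≡ 12; y = λ·(61 - 12) - 0 ≡ 24. → (12, 24)
5P: (12, 24) + (84, 4). λ = (4 - 24)/(84 - 12) ≡ 69/72 mod 89. 72⁻¹ ≡ 68 (mod 89), so λ ≡ 64.
  x = λ² - 12 - 84 = 4096 - 96 ≡ 84; y = λ·(12 - 84) - 24 ≡ 85. → (84, 85)
6P: (84, 85) + (84, 4): same x and y₁ ≡ -y₂, so the sum is ∞.
6P = ∞, so the order is 6.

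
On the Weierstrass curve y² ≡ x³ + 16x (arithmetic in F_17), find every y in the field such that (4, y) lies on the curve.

3, 14

x³ + 16x + 0 = 128 ≡ 9 (mod 17).
Square roots of 9 mod 17: 3 and 14 (since 3² = 9 ≡ 9).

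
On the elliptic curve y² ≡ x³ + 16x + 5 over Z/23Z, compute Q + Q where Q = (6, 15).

(15, 3)

tangent at (6, 15): λ = (3·6² + 16)/(2·15) ≡ 9/7. 7⁻¹ ≡ 10 (mod 23), so λ ≡ 9·10 ≡ 21.
  x = λ² - 6 - 6 = 441 - 12 ≡ 15; y = λ·(6 - 15) - 15 ≡ 3. → (15, 3)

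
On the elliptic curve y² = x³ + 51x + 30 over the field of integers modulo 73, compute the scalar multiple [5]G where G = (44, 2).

Repeated addition: build up to 5G.
2G: tangent at (44, 2): λ = (3·44² + 51)/(2·2) ≡ 19/4. 4⁻¹ ≡ 55 (mod 73) since 4·55 = 220 ≡ 1, so λ ≡ 19·55 ≡ 23.
  x = λ² - 44 - 44 = 529 - 88 ≡ 3; y = λ·(44 - 3) - 2 ≡ 65. → (3, 65)
3G: (3, 65) + (44, 2). λ = (2 - 65)/(44 - 3) ≡ 10/41 mod 73. 41⁻¹ ≡ 57 (mod 73), so λ ≡ 59.
  x = λ² - 3 - 44 = 3481 - 47 ≡ 3; y = λ·(3 - 3) - 65 ≡ 8. → (3, 8)
4G: (3, 8) + (44, 2). λ = (2 - 8)/(44 - 3) ≡ 67/41 mod 73. 41⁻¹ ≡ 57 (mod 73), so λ ≡ 23.
  x = λ² - 3 - 44 = 529 - 47 ≡ 44; y = λ·(3 - 44) - 8 ≡ 71. → (44, 71)
5G: (44, 71) + (44, 2): same x and y₁ ≡ -y₂, so the sum is the point at infinity.

O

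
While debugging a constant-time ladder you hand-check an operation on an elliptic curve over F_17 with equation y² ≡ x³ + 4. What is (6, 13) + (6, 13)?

(13, 5)

tangent at (6, 13): λ = (3·6² + 0)/(2·13) ≡ 6/9. 9⁻¹ ≡ 2 (mod 17) since 9·2 = 18 ≡ 1, so λ ≡ 6·2 ≡ 12.
  x = λ² - 6 - 6 = 144 - 12 ≡ 13; y = λ·(6 - 13) - 13 ≡ 5. → (13, 5)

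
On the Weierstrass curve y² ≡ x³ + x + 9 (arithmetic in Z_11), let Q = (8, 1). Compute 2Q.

(4, 0)

tangent at (8, 1): λ = (3·8² + 1)/(2·1) ≡ 6/2. 2⁻¹ ≡ 6 (mod 11), so λ ≡ 6·6 ≡ 3.
  x = λ² - 8 - 8 = 9 - 16 ≡ 4; y = λ·(8 - 4) - 1 ≡ 0. → (4, 0)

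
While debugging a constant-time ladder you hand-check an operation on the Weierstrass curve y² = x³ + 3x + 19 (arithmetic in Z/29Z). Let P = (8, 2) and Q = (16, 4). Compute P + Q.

(8, 2) + (16, 4). λ = (4 - 2)/(16 - 8) ≡ 2/8 mod 29. 8⁻¹ ≡ 11 (mod 29) since 8·11 = 88 ≡ 1, so λ ≡ 22.
  x = λ² - 8 - 16 = 484 - 24 ≡ 25; y = λ·(8 - 25) - 2 ≡ 1. → (25, 1)

(25, 1)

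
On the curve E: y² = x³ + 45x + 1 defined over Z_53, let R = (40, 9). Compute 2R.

tangent at (40, 9): λ = (3·40² + 45)/(2·9) ≡ 22/18. 18⁻¹ ≡ 3 (mod 53) since 18·3 = 54 ≡ 1, so λ ≡ 22·3 ≡ 13.
  x = λ² - 40 - 40 = 169 - 80 ≡ 36; y = λ·(40 - 36) - 9 ≡ 43. → (36, 43)

(36, 43)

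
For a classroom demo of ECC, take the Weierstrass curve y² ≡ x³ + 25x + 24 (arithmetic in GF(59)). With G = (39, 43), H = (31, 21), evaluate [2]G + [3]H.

(28, 16)

First 2G:
Repeated addition: build up to 2G.
2G: tangent at (39, 43): λ = (3·39² + 25)/(2·43) ≡ 45/27. 27⁻¹ ≡ 35 (mod 59) since 27·35 = 945 ≡ 1, so λ ≡ 45·35 ≡ 41.
  x = λ² - 39 - 39 = 1681 - 78 ≡ 10; y = λ·(39 - 10) - 43 ≡ 25. → (10, 25)
2G = (10, 25).
Next 3H:
Repeated addition: build up to 3H.
2H: tangent at (31, 21): λ = (3·31² + 25)/(2·21) ≡ 17/42. 42⁻¹ ≡ 52 (mod 59) since 42·52 = 2184 ≡ 1, so λ ≡ 17·52 ≡ 58.
  x = λ² - 31 - 31 = 3364 - 62 ≡ 57; y = λ·(31 - 57) - 21 ≡ 5. → (57, 5)
3H: (57, 5) + (31, 21). λ = (21 - 5)/(31 - 57) ≡ 16/33 mod 59. 33⁻¹ ≡ 34 (mod 59), so λ ≡ 13.
  x = λ² - 57 - 31 = 169 - 88 ≡ 22; y = λ·(57 - 22) - 5 ≡ 37. → (22, 37)
3H = (22, 37).
Finally 2G + 3H:
(10, 25) + (22, 37). λ = (37 - 25)/(22 - 10) ≡ 12/12 mod 59. 12⁻¹ ≡ 5 (mod 59), so λ ≡ 1.
  x = λ² - 10 - 22 = 1 - 32 ≡ 28; y = λ·(10 - 28) - 25 ≡ 16. → (28, 16)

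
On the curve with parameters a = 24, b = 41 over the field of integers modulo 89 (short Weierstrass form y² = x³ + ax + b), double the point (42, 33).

(50, 67)

tangent at (42, 33): λ = (3·42² + 24)/(2·33) ≡ 65/66. 66⁻¹ ≡ 58 (mod 89) since 66·58 = 3828 ≡ 1, so λ ≡ 65·58 ≡ 32.
  x = λ² - 42 - 42 = 1024 - 84 ≡ 50; y = λ·(42 - 50) - 33 ≡ 67. → (50, 67)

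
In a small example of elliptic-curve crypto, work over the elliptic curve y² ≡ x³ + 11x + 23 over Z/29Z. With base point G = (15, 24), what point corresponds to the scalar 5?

(22, 26)

Double-and-add on 5 = (101)₂. Start with G = (15, 24) for the leading 1-bit.
double: tangent at (15, 24): λ = (3·15² + 11)/(2·24) ≡ 19/19. 19⁻¹ ≡ 26 (mod 29), so λ ≡ 19·26 ≡ 1.
  x = λ² - 15 - 15 = 1 - 30 ≡ 0; y = λ·(15 - 0) - 24 ≡ 20. → (0, 20)
double: tangent at (0, 20): λ = (3·0² + 11)/(2·20) ≡ 11/11. 11⁻¹ ≡ 8 (mod 29), so λ ≡ 11·8 ≡ 1.
  x = λ² - 0 - 0 = 1 - 0 ≡ 1; y = λ·(0 - 1) - 20 ≡ 8. → (1, 8)
add G: (1, 8) + (15, 24). λ = (24 - 8)/(15 - 1) ≡ 16/14 mod 29. 14⁻¹ ≡ 27 (mod 29), so λ ≡ 26.
  x = λ² - 1 - 15 = 676 - 16 ≡ 22; y = λ·(1 - 22) - 8 ≡ 26. → (22, 26)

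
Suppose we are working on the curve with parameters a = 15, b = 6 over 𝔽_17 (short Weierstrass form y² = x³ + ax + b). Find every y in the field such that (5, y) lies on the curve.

6, 11

x³ + 15x + 6 = 206 ≡ 2 (mod 17).
Square roots of 2 mod 17: 6 and 11 (since 6² = 36 ≡ 2).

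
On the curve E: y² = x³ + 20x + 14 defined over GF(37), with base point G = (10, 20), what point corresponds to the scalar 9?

Double-and-add on 9 = (1001)₂. Start with G = (10, 20) for the leading 1-bit.
double: tangent at (10, 20): λ = (3·10² + 20)/(2·20) ≡ 24/3. 3⁻¹ ≡ 25 (mod 37), so λ ≡ 24·25 ≡ 8.
  x = λ² - 10 - 10 = 64 - 20 ≡ 7; y = λ·(10 - 7) - 20 ≡ 4. → (7, 4)
double: tangent at (7, 4): λ = (3·7² + 20)/(2·4) ≡ 19/8. 8⁻¹ ≡ 14 (mod 37) since 8·14 = 112 ≡ 1, so λ ≡ 19·14 ≡ 7.
  x = λ² - 7 - 7 = 49 - 14 ≡ 35; y = λ·(7 - 35) - 4 ≡ 22. → (35, 22)
double: tangent at (35, 22): λ = (3·35² + 20)/(2·22) ≡ 32/7. 7⁻¹ ≡ 16 (mod 37), so λ ≡ 32·16 ≡ 31.
  x = λ² - 35 - 35 = 961 - 70 ≡ 3; y = λ·(35 - 3) - 22 ≡ 8. → (3, 8)
add G: (3, 8) + (10, 20). λ = (20 - 8)/(10 - 3) ≡ 12/7 mod 37. 7⁻¹ ≡ 16 (mod 37), so λ ≡ 7.
  x = λ² - 3 - 10 = 49 - 13 ≡ 36; y = λ·(3 - 36) - 8 ≡ 20. → (36, 20)

(36, 20)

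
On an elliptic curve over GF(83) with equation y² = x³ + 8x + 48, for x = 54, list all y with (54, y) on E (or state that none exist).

x³ + 8x + 48 = 157944 ≡ 78 (mod 83).
Square roots of 78 mod 83: 24 and 59 (since 24² = 576 ≡ 78).

24, 59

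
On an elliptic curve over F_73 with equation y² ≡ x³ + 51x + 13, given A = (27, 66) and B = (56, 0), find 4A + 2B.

(33, 44)

First 4A:
Repeated addition: build up to 4A.
2A: tangent at (27, 66): λ = (3·27² + 51)/(2·66) ≡ 48/59. 59⁻¹ ≡ 26 (mod 73), so λ ≡ 48·26 ≡ 7.
  x = λ² - 27 - 27 = 49 - 54 ≡ 68; y = λ·(27 - 68) - 66 ≡ 12. → (68, 12)
3A: (68, 12) + (27, 66). λ = (66 - 12)/(27 - 68) ≡ 54/32 mod 73. 32⁻¹ ≡ 16 (mod 73) since 32·16 = 512 ≡ 1, so λ ≡ 61.
  x = λ² - 68 - 27 = 3721 - 95 ≡ 49; y = λ·(68 - 49) - 12 ≡ 52. → (49, 52)
4A: (49, 52) + (27, 66). λ = (66 - 52)/(27 - 49) ≡ 14/51 mod 73. 51⁻¹ ≡ 63 (mod 73) since 51·63 = 3213 ≡ 1, so λ ≡ 6.
  x = λ² - 49 - 27 = 36 - 76 ≡ 33; y = λ·(49 - 33) - 52 ≡ 44. → (33, 44)
4A = (33, 44).
Next 2B:
Repeated addition: build up to 2B.
2B: (56, 0) + (56, 0): same x and y₁ ≡ -y₂, so the sum is O.
2B = O.
Finally 4A + 2B:
(33, 44) + O = (33, 44) (identity).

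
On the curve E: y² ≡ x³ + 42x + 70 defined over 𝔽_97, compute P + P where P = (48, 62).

(19, 89)

tangent at (48, 62): λ = (3·48² + 42)/(2·62) ≡ 67/27. 27⁻¹ ≡ 18 (mod 97), so λ ≡ 67·18 ≡ 42.
  x = λ² - 48 - 48 = 1764 - 96 ≡ 19; y = λ·(48 - 19) - 62 ≡ 89. → (19, 89)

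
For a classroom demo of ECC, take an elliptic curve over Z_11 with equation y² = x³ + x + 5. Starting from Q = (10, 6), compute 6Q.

Repeated addition: build up to 6Q.
2Q: tangent at (10, 6): λ = (3·10² + 1)/(2·6) ≡ 4/1. 1⁻¹ ≡ 1 (mod 11), so λ ≡ 4·1 ≡ 4.
  x = λ² - 10 - 10 = 16 - 20 ≡ 7; y = λ·(10 - 7) - 6 ≡ 6. → (7, 6)
3Q: (7, 6) + (10, 6). λ = (6 - 6)/(10 - 7) ≡ 0/3 mod 11. 3⁻¹ ≡ 4 (mod 11) since 3·4 = 12 ≡ 1, so λ ≡ 0.
  x = λ² - 7 - 10 = 0 - 17 ≡ 5; y = λ·(7 - 5) - 6 ≡ 5. → (5, 5)
4Q: (5, 5) + (10, 6). λ = (6 - 5)/(10 - 5) ≡ 1/5 mod 11. 5⁻¹ ≡ 9 (mod 11), so λ ≡ 9.
  x = λ² - 5 - 10 = 81 - 15 ≡ 0; y = λ·(5 - 0) - 5 ≡ 7. → (0, 7)
5Q: (0, 7) + (10, 6). λ = (6 - 7)/(10 - 0) ≡ 10/10 mod 11. 10⁻¹ ≡ 10 (mod 11), so λ ≡ 1.
  x = λ² - 0 - 10 = 1 - 10 ≡ 2; y = λ·(0 - 2) - 7 ≡ 2. → (2, 2)
6Q: (2, 2) + (10, 6). λ = (6 - 2)/(10 - 2) ≡ 4/8 mod 11. 8⁻¹ ≡ 7 (mod 11), so λ ≡ 6.
  x = λ² - 2 - 10 = 36 - 12 ≡ 2; y = λ·(2 - 2) - 2 ≡ 9. → (2, 9)

(2, 9)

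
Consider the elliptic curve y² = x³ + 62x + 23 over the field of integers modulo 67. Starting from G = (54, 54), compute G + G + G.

(50, 32)

Repeated addition: build up to 3G.
2G: tangent at (54, 54): λ = (3·54² + 62)/(2·54) ≡ 33/41. 41⁻¹ ≡ 18 (mod 67) since 41·18 = 738 ≡ 1, so λ ≡ 33·18 ≡ 58.
  x = λ² - 54 - 54 = 3364 - 108 ≡ 40; y = λ·(54 - 40) - 54 ≡ 21. → (40, 21)
3G: (40, 21) + (54, 54). λ = (54 - 21)/(54 - 40) ≡ 33/14 mod 67. 14⁻¹ ≡ 24 (mod 67) since 14·24 = 336 ≡ 1, so λ ≡ 55.
  x = λ² - 40 - 54 = 3025 - 94 ≡ 50; y = λ·(40 - 50) - 21 ≡ 32. → (50, 32)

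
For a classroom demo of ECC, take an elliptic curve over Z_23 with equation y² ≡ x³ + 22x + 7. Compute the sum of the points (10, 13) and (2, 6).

(10, 13) + (2, 6). λ = (6 - 13)/(2 - 10) ≡ 16/15 mod 23. 15⁻¹ ≡ 20 (mod 23) since 15·20 = 300 ≡ 1, so λ ≡ 21.
  x = λ² - 10 - 2 = 441 - 12 ≡ 15; y = λ·(10 - 15) - 13 ≡ 20. → (15, 20)

(15, 20)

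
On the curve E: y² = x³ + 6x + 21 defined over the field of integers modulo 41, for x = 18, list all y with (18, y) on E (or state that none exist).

x³ + 6x + 21 = 5961 ≡ 16 (mod 41).
Square roots of 16 mod 41: 4 and 37 (since 4² = 16 ≡ 16).

4, 37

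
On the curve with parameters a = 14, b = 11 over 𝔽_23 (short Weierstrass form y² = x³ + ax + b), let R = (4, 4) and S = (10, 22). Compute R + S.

(4, 4) + (10, 22). λ = (22 - 4)/(10 - 4) ≡ 18/6 mod 23. 6⁻¹ ≡ 4 (mod 23) since 6·4 = 24 ≡ 1, so λ ≡ 3.
  x = λ² - 4 - 10 = 9 - 14 ≡ 18; y = λ·(4 - 18) - 4 ≡ 0. → (18, 0)

(18, 0)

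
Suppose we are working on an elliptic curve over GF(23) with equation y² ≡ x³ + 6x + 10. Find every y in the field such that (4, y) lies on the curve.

11, 12

x³ + 6x + 10 = 98 ≡ 6 (mod 23).
Square roots of 6 mod 23: 11 and 12 (since 11² = 121 ≡ 6).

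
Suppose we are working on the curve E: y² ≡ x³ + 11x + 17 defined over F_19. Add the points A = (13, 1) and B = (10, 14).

(13, 1) + (10, 14). λ = (14 - 1)/(10 - 13) ≡ 13/16 mod 19. 16⁻¹ ≡ 6 (mod 19), so λ ≡ 2.
  x = λ² - 13 - 10 = 4 - 23 ≡ 0; y = λ·(13 - 0) - 1 ≡ 6. → (0, 6)

(0, 6)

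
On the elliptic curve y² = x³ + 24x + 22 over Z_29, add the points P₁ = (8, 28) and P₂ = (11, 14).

(8, 28) + (11, 14). λ = (14 - 28)/(11 - 8) ≡ 15/3 mod 29. 3⁻¹ ≡ 10 (mod 29), so λ ≡ 5.
  x = λ² - 8 - 11 = 25 - 19 ≡ 6; y = λ·(8 - 6) - 28 ≡ 11. → (6, 11)

(6, 11)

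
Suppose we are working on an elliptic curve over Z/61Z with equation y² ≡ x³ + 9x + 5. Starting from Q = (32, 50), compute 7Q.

(52, 7)

Double-and-add on 7 = (111)₂. Start with Q = (32, 50) for the leading 1-bit.
double: tangent at (32, 50): λ = (3·32² + 9)/(2·50) ≡ 31/39. 39⁻¹ ≡ 36 (mod 61), so λ ≡ 31·36 ≡ 18.
  x = λ² - 32 - 32 = 324 - 64 ≡ 16; y = λ·(32 - 16) - 50 ≡ 55. → (16, 55)
add Q: (16, 55) + (32, 50). λ = (50 - 55)/(32 - 16) ≡ 56/16 mod 61. 16⁻¹ ≡ 42 (mod 61), so λ ≡ 34.
  x = λ² - 16 - 32 = 1156 - 48 ≡ 10; y = λ·(16 - 10) - 55 ≡ 27. → (10, 27)
double: tangent at (10, 27): λ = (3·10² + 9)/(2·27) ≡ 4/54. 54⁻¹ ≡ 26 (mod 61) since 54·26 = 1404 ≡ 1, so λ ≡ 4·26 ≡ 43.
  x = λ² - 10 - 10 = 1849 - 20 ≡ 60; y = λ·(10 - 60) - 27 ≡ 19. → (60, 19)
add Q: (60, 19) + (32, 50). λ = (50 - 19)/(32 - 60) ≡ 31/33 mod 61. 33⁻¹ ≡ 37 (mod 61), so λ ≡ 49.
  x = λ² - 60 - 32 = 2401 - 92 ≡ 52; y = λ·(60 - 52) - 19 ≡ 7. → (52, 7)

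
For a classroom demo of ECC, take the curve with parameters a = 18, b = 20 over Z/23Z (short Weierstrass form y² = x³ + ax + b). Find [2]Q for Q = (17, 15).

(14, 16)

tangent at (17, 15): λ = (3·17² + 18)/(2·15) ≡ 11/7. 7⁻¹ ≡ 10 (mod 23) since 7·10 = 70 ≡ 1, so λ ≡ 11·10 ≡ 18.
  x = λ² - 17 - 17 = 324 - 34 ≡ 14; y = λ·(17 - 14) - 15 ≡ 16. → (14, 16)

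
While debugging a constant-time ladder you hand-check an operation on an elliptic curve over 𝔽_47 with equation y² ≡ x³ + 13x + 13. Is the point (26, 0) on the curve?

no

y² = 0² ≡ 0; x³ + 13x + 13 = 17927 ≡ 20 (mod 47). 0 ≠ 20.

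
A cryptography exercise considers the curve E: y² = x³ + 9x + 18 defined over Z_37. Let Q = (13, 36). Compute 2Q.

tangent at (13, 36): λ = (3·13² + 9)/(2·36) ≡ 35/35. 35⁻¹ ≡ 18 (mod 37), so λ ≡ 35·18 ≡ 1.
  x = λ² - 13 - 13 = 1 - 26 ≡ 12; y = λ·(13 - 12) - 36 ≡ 2. → (12, 2)

(12, 2)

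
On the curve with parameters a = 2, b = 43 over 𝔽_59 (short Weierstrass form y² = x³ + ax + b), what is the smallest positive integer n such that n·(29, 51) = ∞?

2P: tangent at (29, 51): λ = (3·29² + 2)/(2·51) ≡ 47/43. 43⁻¹ ≡ 11 (mod 59), so λ ≡ 47·11 ≡ 45.
  x = λ² - 29 - 29 = 2025 - 58 ≡ 20; y = λ·(29 - 20) - 51 ≡ 0. → (20, 0)
3P: (20, 0) + (29, 51). λ = (51 - 0)/(29 - 20) ≡ 51/9 mod 59. 9⁻¹ ≡ 46 (mod 59), so λ ≡ 45.
  x = λ² - 20 - 29 = 2025 - 49 ≡ 29; y = λ·(20 - 29) - 0 ≡ 8. → (29, 8)
4P: (29, 8) + (29, 51): same x and y₁ ≡ -y₂, so the sum is ∞.
4P = ∞, so the order is 4.

4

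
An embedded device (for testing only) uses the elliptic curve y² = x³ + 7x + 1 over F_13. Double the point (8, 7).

tangent at (8, 7): λ = (3·8² + 7)/(2·7) ≡ 4/1. 1⁻¹ ≡ 1 (mod 13) since 1·1 = 1 ≡ 1, so λ ≡ 4·1 ≡ 4.
  x = λ² - 8 - 8 = 16 - 16 ≡ 0; y = λ·(8 - 0) - 7 ≡ 12. → (0, 12)

(0, 12)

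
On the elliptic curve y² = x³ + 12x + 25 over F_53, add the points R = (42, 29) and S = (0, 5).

(42, 29) + (0, 5). λ = (5 - 29)/(0 - 42) ≡ 29/11 mod 53. 11⁻¹ ≡ 29 (mod 53) since 11·29 = 319 ≡ 1, so λ ≡ 46.
  x = λ² - 42 - 0 = 2116 - 42 ≡ 7; y = λ·(42 - 7) - 29 ≡ 44. → (7, 44)

(7, 44)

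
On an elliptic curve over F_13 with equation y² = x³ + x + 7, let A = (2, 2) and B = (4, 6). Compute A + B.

(11, 6)

(2, 2) + (4, 6). λ = (6 - 2)/(4 - 2) ≡ 4/2 mod 13. 2⁻¹ ≡ 7 (mod 13), so λ ≡ 2.
  x = λ² - 2 - 4 = 4 - 6 ≡ 11; y = λ·(2 - 11) - 2 ≡ 6. → (11, 6)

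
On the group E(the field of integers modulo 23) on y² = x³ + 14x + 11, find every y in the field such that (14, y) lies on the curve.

x³ + 14x + 11 = 2951 ≡ 7 (mod 23).
7 is a non-residue mod 23; no y exists.

none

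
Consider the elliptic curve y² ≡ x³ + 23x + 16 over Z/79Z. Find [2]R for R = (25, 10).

tangent at (25, 10): λ = (3·25² + 23)/(2·10) ≡ 2/20. 20⁻¹ ≡ 4 (mod 79), so λ ≡ 2·4 ≡ 8.
  x = λ² - 25 - 25 = 64 - 50 ≡ 14; y = λ·(25 - 14) - 10 ≡ 78. → (14, 78)

(14, 78)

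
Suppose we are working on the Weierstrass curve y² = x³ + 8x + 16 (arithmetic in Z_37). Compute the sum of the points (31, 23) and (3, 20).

(31, 23) + (3, 20). λ = (20 - 23)/(3 - 31) ≡ 34/9 mod 37. 9⁻¹ ≡ 33 (mod 37) since 9·33 = 297 ≡ 1, so λ ≡ 12.
  x = λ² - 31 - 3 = 144 - 34 ≡ 36; y = λ·(31 - 36) - 23 ≡ 28. → (36, 28)

(36, 28)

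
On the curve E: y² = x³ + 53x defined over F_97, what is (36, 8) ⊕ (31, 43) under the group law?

(36, 8) + (31, 43). λ = (43 - 8)/(31 - 36) ≡ 35/92 mod 97. 92⁻¹ ≡ 58 (mod 97), so λ ≡ 90.
  x = λ² - 36 - 31 = 8100 - 67 ≡ 79; y = λ·(36 - 79) - 8 ≡ 2. → (79, 2)

(79, 2)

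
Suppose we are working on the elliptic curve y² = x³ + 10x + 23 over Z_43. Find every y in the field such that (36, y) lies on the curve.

13, 30

x³ + 10x + 23 = 47039 ≡ 40 (mod 43).
Square roots of 40 mod 43: 13 and 30 (since 13² = 169 ≡ 40).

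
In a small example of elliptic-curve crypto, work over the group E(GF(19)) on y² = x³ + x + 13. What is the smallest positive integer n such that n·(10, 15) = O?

11

2P: tangent at (10, 15): λ = (3·10² + 1)/(2·15) ≡ 16/11. 11⁻¹ ≡ 7 (mod 19) since 11·7 = 77 ≡ 1, so λ ≡ 16·7 ≡ 17.
  x = λ² - 10 - 10 = 289 - 20 ≡ 3; y = λ·(10 - 3) - 15 ≡ 9. → (3, 9)
3P: (3, 9) + (10, 15). λ = (15 - 9)/(10 - 3) ≡ 6/7 mod 19. 7⁻¹ ≡ 11 (mod 19) since 7·11 = 77 ≡ 1, so λ ≡ 9.
  x = λ² - 3 - 10 = 81 - 13 ≡ 11; y = λ·(3 - 11) - 9 ≡ 14. → (11, 14)
4P: (11, 14) + (10, 15). λ = (15 - 14)/(10 - 11) ≡ 1/18 mod 19. 18⁻¹ ≡ 18 (mod 19) since 18·18 = 324 ≡ 1, so λ ≡ 18.
  x = λ² - 11 - 10 = 324 - 21 ≡ 18; y = λ·(11 - 18) - 14 ≡ 12. → (18, 12)
5P: (18, 12) + (10, 15). λ = (15 - 12)/(10 - 18) ≡ 3/11 mod 19. 11⁻¹ ≡ 7 (mod 19), so λ ≡ 2.
  x = λ² - 18 - 10 = 4 - 28 ≡ 14; y = λ·(18 - 14) - 12 ≡ 15. → (14, 15)
6P: (14, 15) + (10, 15). λ = (15 - 15)/(10 - 14) ≡ 0/15 mod 19. 15⁻¹ ≡ 14 (mod 19), so λ ≡ 0.
  x = λ² - 14 - 10 = 0 - 24 ≡ 14; y = λ·(14 - 14) - 15 ≡ 4. → (14, 4)
7P: (14, 4) + (10, 15). λ = (15 - 4)/(10 - 14) ≡ 11/15 mod 19. 15⁻¹ ≡ 14 (mod 19) since 15·14 = 210 ≡ 1, so λ ≡ 2.
  x = λ² - 14 - 10 = 4 - 24 ≡ 18; y = λ·(14 - 18) - 4 ≡ 7. → (18, 7)
8P: (18, 7) + (10, 15). λ = (15 - 7)/(10 - 18) ≡ 8/11 mod 19. 11⁻¹ ≡ 7 (mod 19), so λ ≡ 18.
  x = λ² - 18 - 10 = 324 - 28 ≡ 11; y = λ·(18 - 11) - 7 ≡ 5. → (11, 5)
9P: (11, 5) + (10, 15). λ = (15 - 5)/(10 - 11) ≡ 10/18 mod 19. 18⁻¹ ≡ 18 (mod 19) since 18·18 = 324 ≡ 1, so λ ≡ 9.
  x = λ² - 11 - 10 = 81 - 21 ≡ 3; y = λ·(11 - 3) - 5 ≡ 10. → (3, 10)
10P: (3, 10) + (10, 15). λ = (15 - 10)/(10 - 3) ≡ 5/7 mod 19. 7⁻¹ ≡ 11 (mod 19) since 7·11 = 77 ≡ 1, so λ ≡ 17.
  x = λ² - 3 - 10 = 289 - 13 ≡ 10; y = λ·(3 - 10) - 10 ≡ 4. → (10, 4)
11P: (10, 4) + (10, 15): same x and y₁ ≡ -y₂, so the sum is O.
11P = O, so the order is 11.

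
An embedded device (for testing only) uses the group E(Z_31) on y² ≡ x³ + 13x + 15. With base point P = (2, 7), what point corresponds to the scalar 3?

Repeated addition: build up to 3P.
2P: tangent at (2, 7): λ = (3·2² + 13)/(2·7) ≡ 25/14. 14⁻¹ ≡ 20 (mod 31), so λ ≡ 25·20 ≡ 4.
  x = λ² - 2 - 2 = 16 - 4 ≡ 12; y = λ·(2 - 12) - 7 ≡ 15. → (12, 15)
3P: (12, 15) + (2, 7). λ = (7 - 15)/(2 - 12) ≡ 23/21 mod 31. 21⁻¹ ≡ 3 (mod 31), so λ ≡ 7.
  x = λ² - 12 - 2 = 49 - 14 ≡ 4; y = λ·(12 - 4) - 15 ≡ 10. → (4, 10)

(4, 10)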